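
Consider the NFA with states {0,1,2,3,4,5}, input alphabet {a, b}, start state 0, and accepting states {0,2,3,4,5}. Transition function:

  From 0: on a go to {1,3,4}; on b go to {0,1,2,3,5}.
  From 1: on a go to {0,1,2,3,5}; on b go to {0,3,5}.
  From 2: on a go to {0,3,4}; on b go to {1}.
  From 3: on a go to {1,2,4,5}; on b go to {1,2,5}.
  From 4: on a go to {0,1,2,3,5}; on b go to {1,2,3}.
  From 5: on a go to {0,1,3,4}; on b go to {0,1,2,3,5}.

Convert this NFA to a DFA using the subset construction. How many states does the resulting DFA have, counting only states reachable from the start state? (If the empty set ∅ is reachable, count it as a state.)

4

Start state of the DFA: {0}.
{0} --a--> {1,3,4}  [new]
{0} --b--> {0,1,2,3,5}  [new]
{1,3,4} --a--> {0,1,2,3,4,5}  [new]
{1,3,4} --b--> {0,1,2,3,5}  [seen]
{0,1,2,3,5} --a--> {0,1,2,3,4,5}  [seen]
{0,1,2,3,5} --b--> {0,1,2,3,5}  [seen]
{0,1,2,3,4,5} --a--> {0,1,2,3,4,5}  [seen]
{0,1,2,3,4,5} --b--> {0,1,2,3,5}  [seen]
Reachable DFA states: {0}, {1,3,4}, {0,1,2,3,5}, {0,1,2,3,4,5}.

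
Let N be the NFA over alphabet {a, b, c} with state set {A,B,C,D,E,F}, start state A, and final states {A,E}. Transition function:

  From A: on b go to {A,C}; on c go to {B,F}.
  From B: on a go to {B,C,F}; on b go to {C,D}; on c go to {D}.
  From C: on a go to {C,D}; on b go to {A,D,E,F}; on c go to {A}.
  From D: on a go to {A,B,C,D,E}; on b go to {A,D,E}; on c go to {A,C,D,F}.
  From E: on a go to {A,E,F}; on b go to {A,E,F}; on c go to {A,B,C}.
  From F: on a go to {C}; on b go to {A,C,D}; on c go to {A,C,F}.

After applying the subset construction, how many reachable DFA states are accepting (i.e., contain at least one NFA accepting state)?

Start state of the DFA: {A}.
{A} --a--> ∅  [new]
{A} --b--> {A,C}  [new]
{A} --c--> {B,F}  [new]
∅ --a--> ∅  [seen]
∅ --b--> ∅  [seen]
∅ --c--> ∅  [seen]
{A,C} --a--> {C,D}  [new]
{A,C} --b--> {A,C,D,E,F}  [new]
{A,C} --c--> {A,B,F}  [new]
{B,F} --a--> {B,C,F}  [new]
{B,F} --b--> {A,C,D}  [new]
{B,F} --c--> {A,C,D,F}  [new]
{C,D} --a--> {A,B,C,D,E}  [new]
{C,D} --b--> {A,D,E,F}  [new]
{C,D} --c--> {A,C,D,F}  [seen]
{A,C,D,E,F} --a--> {A,B,C,D,E,F}  [new]
{A,C,D,E,F} --b--> {A,C,D,E,F}  [seen]
{A,C,D,E,F} --c--> {A,B,C,D,F}  [new]
{A,B,F} --a--> {B,C,F}  [seen]
{A,B,F} --b--> {A,C,D}  [seen]
{A,B,F} --c--> {A,B,C,D,F}  [seen]
{B,C,F} --a--> {B,C,D,F}  [new]
{B,C,F} --b--> {A,C,D,E,F}  [seen]
{B,C,F} --c--> {A,C,D,F}  [seen]
{A,C,D} --a--> {A,B,C,D,E}  [seen]
{A,C,D} --b--> {A,C,D,E,F}  [seen]
{A,C,D} --c--> {A,B,C,D,F}  [seen]
{A,C,D,F} --a--> {A,B,C,D,E}  [seen]
{A,C,D,F} --b--> {A,C,D,E,F}  [seen]
{A,C,D,F} --c--> {A,B,C,D,F}  [seen]
{A,B,C,D,E} --a--> {A,B,C,D,E,F}  [seen]
{A,B,C,D,E} --b--> {A,C,D,E,F}  [seen]
{A,B,C,D,E} --c--> {A,B,C,D,F}  [seen]
{A,D,E,F} --a--> {A,B,C,D,E,F}  [seen]
{A,D,E,F} --b--> {A,C,D,E,F}  [seen]
{A,D,E,F} --c--> {A,B,C,D,F}  [seen]
{A,B,C,D,E,F} --a--> {A,B,C,D,E,F}  [seen]
{A,B,C,D,E,F} --b--> {A,C,D,E,F}  [seen]
{A,B,C,D,E,F} --c--> {A,B,C,D,F}  [seen]
{A,B,C,D,F} --a--> {A,B,C,D,E,F}  [seen]
{A,B,C,D,F} --b--> {A,C,D,E,F}  [seen]
{A,B,C,D,F} --c--> {A,B,C,D,F}  [seen]
{B,C,D,F} --a--> {A,B,C,D,E,F}  [seen]
{B,C,D,F} --b--> {A,C,D,E,F}  [seen]
{B,C,D,F} --c--> {A,C,D,F}  [seen]
Reachable DFA states: {A}, ∅, {A,C}, {B,F}, {C,D}, {A,C,D,E,F}, {A,B,F}, {B,C,F}, {A,C,D}, {A,C,D,F}, {A,B,C,D,E}, {A,D,E,F}, {A,B,C,D,E,F}, {A,B,C,D,F}, {B,C,D,F}.
Accepting DFA states (contain an NFA accepting state): {A}, {A,C}, {A,C,D,E,F}, {A,B,F}, {A,C,D}, {A,C,D,F}, {A,B,C,D,E}, {A,D,E,F}, {A,B,C,D,E,F}, {A,B,C,D,F}.

10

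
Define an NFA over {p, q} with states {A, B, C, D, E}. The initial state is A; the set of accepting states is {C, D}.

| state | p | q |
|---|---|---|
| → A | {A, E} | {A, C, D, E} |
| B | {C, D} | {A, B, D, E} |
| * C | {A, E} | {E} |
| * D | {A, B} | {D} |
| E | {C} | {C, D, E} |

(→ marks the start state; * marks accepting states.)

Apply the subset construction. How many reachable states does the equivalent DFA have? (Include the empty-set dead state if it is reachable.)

Start state of the DFA: {A}.
{A} --p--> {A, E}  [new]
{A} --q--> {A, C, D, E}  [new]
{A, E} --p--> {A, C, E}  [new]
{A, E} --q--> {A, C, D, E}  [seen]
{A, C, D, E} --p--> {A, B, C, E}  [new]
{A, C, D, E} --q--> {A, C, D, E}  [seen]
{A, C, E} --p--> {A, C, E}  [seen]
{A, C, E} --q--> {A, C, D, E}  [seen]
{A, B, C, E} --p--> {A, C, D, E}  [seen]
{A, B, C, E} --q--> {A, B, C, D, E}  [new]
{A, B, C, D, E} --p--> {A, B, C, D, E}  [seen]
{A, B, C, D, E} --q--> {A, B, C, D, E}  [seen]
Reachable DFA states: {A}, {A, E}, {A, C, D, E}, {A, C, E}, {A, B, C, E}, {A, B, C, D, E}.

6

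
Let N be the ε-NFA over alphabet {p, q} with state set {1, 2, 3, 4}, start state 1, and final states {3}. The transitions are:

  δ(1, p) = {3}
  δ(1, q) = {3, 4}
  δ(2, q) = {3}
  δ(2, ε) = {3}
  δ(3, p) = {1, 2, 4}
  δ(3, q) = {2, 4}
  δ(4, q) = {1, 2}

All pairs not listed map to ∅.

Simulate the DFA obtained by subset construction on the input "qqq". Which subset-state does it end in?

{1, 2, 3, 4}

Start: {1}.
δ(1,q) = {3, 4}.
Union: {3, 4}.
After q: {3, 4}.
δ(3,q) = {2, 4}; δ(4,q) = {1, 2}.
Union: {1, 2, 4}.
ε-closure gives {1, 2, 3, 4}.
After q: {1, 2, 3, 4}.
δ(1,q) = {3, 4}; δ(2,q) = {3}; δ(3,q) = {2, 4}; δ(4,q) = {1, 2}.
Union: {1, 2, 3, 4}.
After q: {1, 2, 3, 4}.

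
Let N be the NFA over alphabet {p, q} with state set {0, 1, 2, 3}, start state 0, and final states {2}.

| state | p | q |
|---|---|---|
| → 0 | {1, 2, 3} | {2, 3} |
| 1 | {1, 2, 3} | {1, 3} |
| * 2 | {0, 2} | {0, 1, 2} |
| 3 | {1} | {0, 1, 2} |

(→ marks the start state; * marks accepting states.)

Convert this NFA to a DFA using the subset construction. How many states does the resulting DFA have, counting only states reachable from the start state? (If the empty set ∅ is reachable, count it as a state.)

5

Start state of the DFA: {0}.
{0} --p--> {1, 2, 3}  [new]
{0} --q--> {2, 3}  [new]
{1, 2, 3} --p--> {0, 1, 2, 3}  [new]
{1, 2, 3} --q--> {0, 1, 2, 3}  [seen]
{2, 3} --p--> {0, 1, 2}  [new]
{2, 3} --q--> {0, 1, 2}  [seen]
{0, 1, 2, 3} --p--> {0, 1, 2, 3}  [seen]
{0, 1, 2, 3} --q--> {0, 1, 2, 3}  [seen]
{0, 1, 2} --p--> {0, 1, 2, 3}  [seen]
{0, 1, 2} --q--> {0, 1, 2, 3}  [seen]
Reachable DFA states: {0}, {1, 2, 3}, {2, 3}, {0, 1, 2, 3}, {0, 1, 2}.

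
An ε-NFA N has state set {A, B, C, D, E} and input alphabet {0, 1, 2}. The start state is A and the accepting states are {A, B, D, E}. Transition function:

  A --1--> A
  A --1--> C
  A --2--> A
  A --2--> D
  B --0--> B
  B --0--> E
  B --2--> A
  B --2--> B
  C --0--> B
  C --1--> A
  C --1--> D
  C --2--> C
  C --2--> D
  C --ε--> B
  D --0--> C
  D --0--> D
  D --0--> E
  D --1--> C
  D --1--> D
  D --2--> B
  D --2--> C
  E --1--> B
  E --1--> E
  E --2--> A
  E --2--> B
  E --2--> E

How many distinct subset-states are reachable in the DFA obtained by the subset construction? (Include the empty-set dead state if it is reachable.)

Start state of the DFA: {A} (ε-closure of the NFA start).
{A} --0--> ∅  [new]
{A} --1--> {A, B, C}  [new]
{A} --2--> {A, D}  [new]
∅ --0--> ∅  [seen]
∅ --1--> ∅  [seen]
∅ --2--> ∅  [seen]
{A, B, C} --0--> {B, E}  [new]
{A, B, C} --1--> {A, B, C, D}  [new]
{A, B, C} --2--> {A, B, C, D}  [seen]
{A, D} --0--> {B, C, D, E}  [new]
{A, D} --1--> {A, B, C, D}  [seen]
{A, D} --2--> {A, B, C, D}  [seen]
{B, E} --0--> {B, E}  [seen]
{B, E} --1--> {B, E}  [seen]
{B, E} --2--> {A, B, E}  [new]
{A, B, C, D} --0--> {B, C, D, E}  [seen]
{A, B, C, D} --1--> {A, B, C, D}  [seen]
{A, B, C, D} --2--> {A, B, C, D}  [seen]
{B, C, D, E} --0--> {B, C, D, E}  [seen]
{B, C, D, E} --1--> {A, B, C, D, E}  [new]
{B, C, D, E} --2--> {A, B, C, D, E}  [seen]
{A, B, E} --0--> {B, E}  [seen]
{A, B, E} --1--> {A, B, C, E}  [new]
{A, B, E} --2--> {A, B, D, E}  [new]
{A, B, C, D, E} --0--> {B, C, D, E}  [seen]
{A, B, C, D, E} --1--> {A, B, C, D, E}  [seen]
{A, B, C, D, E} --2--> {A, B, C, D, E}  [seen]
{A, B, C, E} --0--> {B, E}  [seen]
{A, B, C, E} --1--> {A, B, C, D, E}  [seen]
{A, B, C, E} --2--> {A, B, C, D, E}  [seen]
{A, B, D, E} --0--> {B, C, D, E}  [seen]
{A, B, D, E} --1--> {A, B, C, D, E}  [seen]
{A, B, D, E} --2--> {A, B, C, D, E}  [seen]
Reachable DFA states: {A}, ∅, {A, B, C}, {A, D}, {B, E}, {A, B, C, D}, {B, C, D, E}, {A, B, E}, {A, B, C, D, E}, {A, B, C, E}, {A, B, D, E}.

11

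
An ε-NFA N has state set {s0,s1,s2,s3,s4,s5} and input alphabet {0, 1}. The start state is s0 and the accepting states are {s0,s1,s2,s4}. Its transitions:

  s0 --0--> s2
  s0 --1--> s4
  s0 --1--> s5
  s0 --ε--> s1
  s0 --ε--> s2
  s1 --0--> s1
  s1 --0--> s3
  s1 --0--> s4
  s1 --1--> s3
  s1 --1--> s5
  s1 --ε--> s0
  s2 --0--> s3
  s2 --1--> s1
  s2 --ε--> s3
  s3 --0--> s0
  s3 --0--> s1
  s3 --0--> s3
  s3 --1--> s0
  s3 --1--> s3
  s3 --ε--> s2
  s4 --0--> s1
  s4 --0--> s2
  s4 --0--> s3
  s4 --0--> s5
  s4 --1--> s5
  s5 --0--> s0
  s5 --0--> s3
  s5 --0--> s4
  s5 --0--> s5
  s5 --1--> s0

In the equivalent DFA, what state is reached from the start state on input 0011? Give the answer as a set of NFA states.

Start: {s0,s1,s2,s3}.
δ(s0,0) = {s2}; δ(s1,0) = {s1,s3,s4}; δ(s2,0) = {s3}; δ(s3,0) = {s0,s1,s3}.
Union: {s0,s1,s2,s3,s4}.
After 0: {s0,s1,s2,s3,s4}.
δ(s0,0) = {s2}; δ(s1,0) = {s1,s3,s4}; δ(s2,0) = {s3}; δ(s3,0) = {s0,s1,s3}; δ(s4,0) = {s1,s2,s3,s5}.
Union: {s0,s1,s2,s3,s4,s5}.
After 0: {s0,s1,s2,s3,s4,s5}.
δ(s0,1) = {s4,s5}; δ(s1,1) = {s3,s5}; δ(s2,1) = {s1}; δ(s3,1) = {s0,s3}; δ(s4,1) = {s5}; δ(s5,1) = {s0}.
Union: {s0,s1,s3,s4,s5}.
ε-closure gives {s0,s1,s2,s3,s4,s5}.
After 1: {s0,s1,s2,s3,s4,s5}.
δ(s0,1) = {s4,s5}; δ(s1,1) = {s3,s5}; δ(s2,1) = {s1}; δ(s3,1) = {s0,s3}; δ(s4,1) = {s5}; δ(s5,1) = {s0}.
Union: {s0,s1,s3,s4,s5}.
ε-closure gives {s0,s1,s2,s3,s4,s5}.
After 1: {s0,s1,s2,s3,s4,s5}.

{s0,s1,s2,s3,s4,s5}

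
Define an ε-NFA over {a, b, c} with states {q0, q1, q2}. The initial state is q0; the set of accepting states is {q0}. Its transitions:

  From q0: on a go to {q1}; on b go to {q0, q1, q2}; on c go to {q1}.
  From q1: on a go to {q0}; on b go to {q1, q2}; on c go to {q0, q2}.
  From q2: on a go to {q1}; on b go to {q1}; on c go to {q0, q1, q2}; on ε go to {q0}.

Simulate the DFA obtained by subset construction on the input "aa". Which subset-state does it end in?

Start: {q0}.
δ(q0,a) = {q1}.
Union: {q1}.
After a: {q1}.
δ(q1,a) = {q0}.
Union: {q0}.
After a: {q0}.

{q0}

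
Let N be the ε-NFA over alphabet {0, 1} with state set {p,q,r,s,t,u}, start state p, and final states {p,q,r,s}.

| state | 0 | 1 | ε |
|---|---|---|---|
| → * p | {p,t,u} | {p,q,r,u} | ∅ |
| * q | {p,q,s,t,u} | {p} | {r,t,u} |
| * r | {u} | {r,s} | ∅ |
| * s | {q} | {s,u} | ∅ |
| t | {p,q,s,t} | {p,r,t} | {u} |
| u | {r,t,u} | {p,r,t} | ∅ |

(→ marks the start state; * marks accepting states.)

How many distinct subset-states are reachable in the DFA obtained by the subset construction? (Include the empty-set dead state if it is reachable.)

4

Start state of the DFA: {p} (ε-closure of the NFA start).
{p} --0--> {p,t,u}  [new]
{p} --1--> {p,q,r,t,u}  [new]
{p,t,u} --0--> {p,q,r,s,t,u}  [new]
{p,t,u} --1--> {p,q,r,t,u}  [seen]
{p,q,r,t,u} --0--> {p,q,r,s,t,u}  [seen]
{p,q,r,t,u} --1--> {p,q,r,s,t,u}  [seen]
{p,q,r,s,t,u} --0--> {p,q,r,s,t,u}  [seen]
{p,q,r,s,t,u} --1--> {p,q,r,s,t,u}  [seen]
Reachable DFA states: {p}, {p,t,u}, {p,q,r,t,u}, {p,q,r,s,t,u}.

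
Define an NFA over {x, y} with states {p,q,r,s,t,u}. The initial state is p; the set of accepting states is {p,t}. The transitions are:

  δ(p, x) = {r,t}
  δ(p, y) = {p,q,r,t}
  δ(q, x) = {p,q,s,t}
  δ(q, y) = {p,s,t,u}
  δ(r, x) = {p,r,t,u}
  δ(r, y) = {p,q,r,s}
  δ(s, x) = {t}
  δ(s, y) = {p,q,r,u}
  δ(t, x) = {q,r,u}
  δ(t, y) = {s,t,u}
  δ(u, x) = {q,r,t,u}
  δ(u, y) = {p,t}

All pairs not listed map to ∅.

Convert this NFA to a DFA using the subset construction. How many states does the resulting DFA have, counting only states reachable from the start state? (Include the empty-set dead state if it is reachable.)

5

Start state of the DFA: {p}.
{p} --x--> {r,t}  [new]
{p} --y--> {p,q,r,t}  [new]
{r,t} --x--> {p,q,r,t,u}  [new]
{r,t} --y--> {p,q,r,s,t,u}  [new]
{p,q,r,t} --x--> {p,q,r,s,t,u}  [seen]
{p,q,r,t} --y--> {p,q,r,s,t,u}  [seen]
{p,q,r,t,u} --x--> {p,q,r,s,t,u}  [seen]
{p,q,r,t,u} --y--> {p,q,r,s,t,u}  [seen]
{p,q,r,s,t,u} --x--> {p,q,r,s,t,u}  [seen]
{p,q,r,s,t,u} --y--> {p,q,r,s,t,u}  [seen]
Reachable DFA states: {p}, {r,t}, {p,q,r,t}, {p,q,r,t,u}, {p,q,r,s,t,u}.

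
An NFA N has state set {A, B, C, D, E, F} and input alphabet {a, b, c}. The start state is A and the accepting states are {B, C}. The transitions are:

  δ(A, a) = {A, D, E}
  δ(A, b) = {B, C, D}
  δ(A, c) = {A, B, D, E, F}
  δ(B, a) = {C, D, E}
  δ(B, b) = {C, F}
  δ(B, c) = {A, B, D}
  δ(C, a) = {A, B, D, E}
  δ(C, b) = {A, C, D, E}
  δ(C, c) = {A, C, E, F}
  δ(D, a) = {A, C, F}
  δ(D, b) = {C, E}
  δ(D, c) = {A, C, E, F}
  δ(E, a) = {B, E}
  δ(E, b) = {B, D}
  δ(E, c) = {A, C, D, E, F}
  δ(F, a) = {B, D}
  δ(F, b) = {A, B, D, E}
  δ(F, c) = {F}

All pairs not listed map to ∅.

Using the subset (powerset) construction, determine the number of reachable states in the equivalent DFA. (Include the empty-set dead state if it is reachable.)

Start state of the DFA: {A}.
{A} --a--> {A, D, E}  [new]
{A} --b--> {B, C, D}  [new]
{A} --c--> {A, B, D, E, F}  [new]
{A, D, E} --a--> {A, B, C, D, E, F}  [new]
{A, D, E} --b--> {B, C, D, E}  [new]
{A, D, E} --c--> {A, B, C, D, E, F}  [seen]
{B, C, D} --a--> {A, B, C, D, E, F}  [seen]
{B, C, D} --b--> {A, C, D, E, F}  [new]
{B, C, D} --c--> {A, B, C, D, E, F}  [seen]
{A, B, D, E, F} --a--> {A, B, C, D, E, F}  [seen]
{A, B, D, E, F} --b--> {A, B, C, D, E, F}  [seen]
{A, B, D, E, F} --c--> {A, B, C, D, E, F}  [seen]
{A, B, C, D, E, F} --a--> {A, B, C, D, E, F}  [seen]
{A, B, C, D, E, F} --b--> {A, B, C, D, E, F}  [seen]
{A, B, C, D, E, F} --c--> {A, B, C, D, E, F}  [seen]
{B, C, D, E} --a--> {A, B, C, D, E, F}  [seen]
{B, C, D, E} --b--> {A, B, C, D, E, F}  [seen]
{B, C, D, E} --c--> {A, B, C, D, E, F}  [seen]
{A, C, D, E, F} --a--> {A, B, C, D, E, F}  [seen]
{A, C, D, E, F} --b--> {A, B, C, D, E}  [new]
{A, C, D, E, F} --c--> {A, B, C, D, E, F}  [seen]
{A, B, C, D, E} --a--> {A, B, C, D, E, F}  [seen]
{A, B, C, D, E} --b--> {A, B, C, D, E, F}  [seen]
{A, B, C, D, E} --c--> {A, B, C, D, E, F}  [seen]
Reachable DFA states: {A}, {A, D, E}, {B, C, D}, {A, B, D, E, F}, {A, B, C, D, E, F}, {B, C, D, E}, {A, C, D, E, F}, {A, B, C, D, E}.

8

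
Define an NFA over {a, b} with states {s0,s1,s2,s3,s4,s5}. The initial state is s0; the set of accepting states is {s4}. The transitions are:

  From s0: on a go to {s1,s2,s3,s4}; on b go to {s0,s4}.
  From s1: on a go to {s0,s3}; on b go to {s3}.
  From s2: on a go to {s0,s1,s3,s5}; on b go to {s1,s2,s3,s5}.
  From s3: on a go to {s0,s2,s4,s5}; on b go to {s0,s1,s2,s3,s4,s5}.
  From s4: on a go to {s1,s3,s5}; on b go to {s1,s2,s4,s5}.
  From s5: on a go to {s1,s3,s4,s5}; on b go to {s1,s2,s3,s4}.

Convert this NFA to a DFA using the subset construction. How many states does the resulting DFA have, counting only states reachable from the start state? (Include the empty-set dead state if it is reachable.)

6

Start state of the DFA: {s0}.
{s0} --a--> {s1,s2,s3,s4}  [new]
{s0} --b--> {s0,s4}  [new]
{s1,s2,s3,s4} --a--> {s0,s1,s2,s3,s4,s5}  [new]
{s1,s2,s3,s4} --b--> {s0,s1,s2,s3,s4,s5}  [seen]
{s0,s4} --a--> {s1,s2,s3,s4,s5}  [new]
{s0,s4} --b--> {s0,s1,s2,s4,s5}  [new]
{s0,s1,s2,s3,s4,s5} --a--> {s0,s1,s2,s3,s4,s5}  [seen]
{s0,s1,s2,s3,s4,s5} --b--> {s0,s1,s2,s3,s4,s5}  [seen]
{s1,s2,s3,s4,s5} --a--> {s0,s1,s2,s3,s4,s5}  [seen]
{s1,s2,s3,s4,s5} --b--> {s0,s1,s2,s3,s4,s5}  [seen]
{s0,s1,s2,s4,s5} --a--> {s0,s1,s2,s3,s4,s5}  [seen]
{s0,s1,s2,s4,s5} --b--> {s0,s1,s2,s3,s4,s5}  [seen]
Reachable DFA states: {s0}, {s1,s2,s3,s4}, {s0,s4}, {s0,s1,s2,s3,s4,s5}, {s1,s2,s3,s4,s5}, {s0,s1,s2,s4,s5}.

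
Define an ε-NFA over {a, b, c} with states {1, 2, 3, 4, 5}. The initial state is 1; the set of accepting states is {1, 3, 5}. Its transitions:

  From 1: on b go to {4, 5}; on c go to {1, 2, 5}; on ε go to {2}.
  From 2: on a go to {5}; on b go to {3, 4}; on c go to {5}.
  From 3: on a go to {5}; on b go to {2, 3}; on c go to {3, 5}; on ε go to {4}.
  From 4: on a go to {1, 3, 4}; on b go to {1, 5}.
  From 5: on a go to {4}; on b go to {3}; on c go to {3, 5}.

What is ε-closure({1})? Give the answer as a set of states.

{1, 2}

Begin with {1}.
1 →ε {2}; add 2.
ε-closure = {1, 2}.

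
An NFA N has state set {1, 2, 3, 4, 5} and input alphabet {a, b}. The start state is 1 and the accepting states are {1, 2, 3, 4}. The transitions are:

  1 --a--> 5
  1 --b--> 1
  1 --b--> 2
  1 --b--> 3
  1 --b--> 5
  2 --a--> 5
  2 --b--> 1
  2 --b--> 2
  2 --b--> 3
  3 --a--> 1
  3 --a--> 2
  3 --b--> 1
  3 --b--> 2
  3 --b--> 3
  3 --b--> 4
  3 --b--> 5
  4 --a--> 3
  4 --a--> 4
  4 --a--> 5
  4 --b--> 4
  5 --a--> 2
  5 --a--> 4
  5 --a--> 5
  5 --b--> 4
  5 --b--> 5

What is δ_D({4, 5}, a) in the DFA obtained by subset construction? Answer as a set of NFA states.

{2, 3, 4, 5}

δ(4,a) = {3, 4, 5}; δ(5,a) = {2, 4, 5}.
Union: {2, 3, 4, 5}.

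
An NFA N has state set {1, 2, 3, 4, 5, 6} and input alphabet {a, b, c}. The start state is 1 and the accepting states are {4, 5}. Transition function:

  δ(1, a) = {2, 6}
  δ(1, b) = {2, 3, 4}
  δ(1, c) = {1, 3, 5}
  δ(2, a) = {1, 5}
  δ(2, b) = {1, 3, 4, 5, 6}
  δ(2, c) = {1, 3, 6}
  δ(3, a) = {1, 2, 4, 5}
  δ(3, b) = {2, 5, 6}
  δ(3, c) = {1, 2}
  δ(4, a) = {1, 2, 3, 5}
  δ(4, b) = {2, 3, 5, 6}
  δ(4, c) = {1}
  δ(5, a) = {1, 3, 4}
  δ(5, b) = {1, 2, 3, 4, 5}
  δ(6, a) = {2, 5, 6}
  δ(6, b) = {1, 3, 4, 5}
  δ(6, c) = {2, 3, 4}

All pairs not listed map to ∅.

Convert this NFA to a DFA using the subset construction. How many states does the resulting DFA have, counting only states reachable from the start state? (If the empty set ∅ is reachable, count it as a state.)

13

Start state of the DFA: {1}.
{1} --a--> {2, 6}  [new]
{1} --b--> {2, 3, 4}  [new]
{1} --c--> {1, 3, 5}  [new]
{2, 6} --a--> {1, 2, 5, 6}  [new]
{2, 6} --b--> {1, 3, 4, 5, 6}  [new]
{2, 6} --c--> {1, 2, 3, 4, 6}  [new]
{2, 3, 4} --a--> {1, 2, 3, 4, 5}  [new]
{2, 3, 4} --b--> {1, 2, 3, 4, 5, 6}  [new]
{2, 3, 4} --c--> {1, 2, 3, 6}  [new]
{1, 3, 5} --a--> {1, 2, 3, 4, 5, 6}  [seen]
{1, 3, 5} --b--> {1, 2, 3, 4, 5, 6}  [seen]
{1, 3, 5} --c--> {1, 2, 3, 5}  [new]
{1, 2, 5, 6} --a--> {1, 2, 3, 4, 5, 6}  [seen]
{1, 2, 5, 6} --b--> {1, 2, 3, 4, 5, 6}  [seen]
{1, 2, 5, 6} --c--> {1, 2, 3, 4, 5, 6}  [seen]
{1, 3, 4, 5, 6} --a--> {1, 2, 3, 4, 5, 6}  [seen]
{1, 3, 4, 5, 6} --b--> {1, 2, 3, 4, 5, 6}  [seen]
{1, 3, 4, 5, 6} --c--> {1, 2, 3, 4, 5}  [seen]
{1, 2, 3, 4, 6} --a--> {1, 2, 3, 4, 5, 6}  [seen]
{1, 2, 3, 4, 6} --b--> {1, 2, 3, 4, 5, 6}  [seen]
{1, 2, 3, 4, 6} --c--> {1, 2, 3, 4, 5, 6}  [seen]
{1, 2, 3, 4, 5} --a--> {1, 2, 3, 4, 5, 6}  [seen]
{1, 2, 3, 4, 5} --b--> {1, 2, 3, 4, 5, 6}  [seen]
{1, 2, 3, 4, 5} --c--> {1, 2, 3, 5, 6}  [new]
{1, 2, 3, 4, 5, 6} --a--> {1, 2, 3, 4, 5, 6}  [seen]
{1, 2, 3, 4, 5, 6} --b--> {1, 2, 3, 4, 5, 6}  [seen]
{1, 2, 3, 4, 5, 6} --c--> {1, 2, 3, 4, 5, 6}  [seen]
{1, 2, 3, 6} --a--> {1, 2, 4, 5, 6}  [new]
{1, 2, 3, 6} --b--> {1, 2, 3, 4, 5, 6}  [seen]
{1, 2, 3, 6} --c--> {1, 2, 3, 4, 5, 6}  [seen]
{1, 2, 3, 5} --a--> {1, 2, 3, 4, 5, 6}  [seen]
{1, 2, 3, 5} --b--> {1, 2, 3, 4, 5, 6}  [seen]
{1, 2, 3, 5} --c--> {1, 2, 3, 5, 6}  [seen]
{1, 2, 3, 5, 6} --a--> {1, 2, 3, 4, 5, 6}  [seen]
{1, 2, 3, 5, 6} --b--> {1, 2, 3, 4, 5, 6}  [seen]
{1, 2, 3, 5, 6} --c--> {1, 2, 3, 4, 5, 6}  [seen]
{1, 2, 4, 5, 6} --a--> {1, 2, 3, 4, 5, 6}  [seen]
{1, 2, 4, 5, 6} --b--> {1, 2, 3, 4, 5, 6}  [seen]
{1, 2, 4, 5, 6} --c--> {1, 2, 3, 4, 5, 6}  [seen]
Reachable DFA states: {1}, {2, 6}, {2, 3, 4}, {1, 3, 5}, {1, 2, 5, 6}, {1, 3, 4, 5, 6}, {1, 2, 3, 4, 6}, {1, 2, 3, 4, 5}, {1, 2, 3, 4, 5, 6}, {1, 2, 3, 6}, {1, 2, 3, 5}, {1, 2, 3, 5, 6}, {1, 2, 4, 5, 6}.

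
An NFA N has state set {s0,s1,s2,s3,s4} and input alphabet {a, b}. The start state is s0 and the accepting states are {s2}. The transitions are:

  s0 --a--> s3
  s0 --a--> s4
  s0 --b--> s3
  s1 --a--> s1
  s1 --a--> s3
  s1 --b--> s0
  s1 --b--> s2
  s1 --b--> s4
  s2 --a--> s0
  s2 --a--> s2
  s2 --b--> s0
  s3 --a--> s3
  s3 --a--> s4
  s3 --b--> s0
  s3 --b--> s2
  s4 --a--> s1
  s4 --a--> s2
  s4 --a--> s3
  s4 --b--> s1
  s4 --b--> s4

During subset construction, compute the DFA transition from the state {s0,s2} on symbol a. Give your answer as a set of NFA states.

{s0,s2,s3,s4}

δ(s0,a) = {s3,s4}; δ(s2,a) = {s0,s2}.
Union: {s0,s2,s3,s4}.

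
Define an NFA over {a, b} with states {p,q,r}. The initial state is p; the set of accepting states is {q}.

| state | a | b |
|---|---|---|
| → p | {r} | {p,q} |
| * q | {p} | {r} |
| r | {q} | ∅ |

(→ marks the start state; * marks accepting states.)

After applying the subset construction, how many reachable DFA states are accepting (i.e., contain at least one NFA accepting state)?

4

Start state of the DFA: {p}.
{p} --a--> {r}  [new]
{p} --b--> {p,q}  [new]
{r} --a--> {q}  [new]
{r} --b--> ∅  [new]
{p,q} --a--> {p,r}  [new]
{p,q} --b--> {p,q,r}  [new]
{q} --a--> {p}  [seen]
{q} --b--> {r}  [seen]
∅ --a--> ∅  [seen]
∅ --b--> ∅  [seen]
{p,r} --a--> {q,r}  [new]
{p,r} --b--> {p,q}  [seen]
{p,q,r} --a--> {p,q,r}  [seen]
{p,q,r} --b--> {p,q,r}  [seen]
{q,r} --a--> {p,q}  [seen]
{q,r} --b--> {r}  [seen]
Reachable DFA states: {p}, {r}, {p,q}, {q}, ∅, {p,r}, {p,q,r}, {q,r}.
Accepting DFA states (contain an NFA accepting state): {p,q}, {q}, {p,q,r}, {q,r}.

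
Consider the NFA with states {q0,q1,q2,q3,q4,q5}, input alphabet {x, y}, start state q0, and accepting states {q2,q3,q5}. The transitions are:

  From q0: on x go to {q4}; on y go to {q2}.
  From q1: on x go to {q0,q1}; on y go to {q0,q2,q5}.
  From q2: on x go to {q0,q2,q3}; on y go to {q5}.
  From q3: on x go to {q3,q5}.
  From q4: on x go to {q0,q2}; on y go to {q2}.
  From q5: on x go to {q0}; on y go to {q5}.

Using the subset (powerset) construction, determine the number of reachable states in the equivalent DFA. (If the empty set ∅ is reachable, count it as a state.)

Start state of the DFA: {q0}.
{q0} --x--> {q4}  [new]
{q0} --y--> {q2}  [new]
{q4} --x--> {q0,q2}  [new]
{q4} --y--> {q2}  [seen]
{q2} --x--> {q0,q2,q3}  [new]
{q2} --y--> {q5}  [new]
{q0,q2} --x--> {q0,q2,q3,q4}  [new]
{q0,q2} --y--> {q2,q5}  [new]
{q0,q2,q3} --x--> {q0,q2,q3,q4,q5}  [new]
{q0,q2,q3} --y--> {q2,q5}  [seen]
{q5} --x--> {q0}  [seen]
{q5} --y--> {q5}  [seen]
{q0,q2,q3,q4} --x--> {q0,q2,q3,q4,q5}  [seen]
{q0,q2,q3,q4} --y--> {q2,q5}  [seen]
{q2,q5} --x--> {q0,q2,q3}  [seen]
{q2,q5} --y--> {q5}  [seen]
{q0,q2,q3,q4,q5} --x--> {q0,q2,q3,q4,q5}  [seen]
{q0,q2,q3,q4,q5} --y--> {q2,q5}  [seen]
Reachable DFA states: {q0}, {q4}, {q2}, {q0,q2}, {q0,q2,q3}, {q5}, {q0,q2,q3,q4}, {q2,q5}, {q0,q2,q3,q4,q5}.

9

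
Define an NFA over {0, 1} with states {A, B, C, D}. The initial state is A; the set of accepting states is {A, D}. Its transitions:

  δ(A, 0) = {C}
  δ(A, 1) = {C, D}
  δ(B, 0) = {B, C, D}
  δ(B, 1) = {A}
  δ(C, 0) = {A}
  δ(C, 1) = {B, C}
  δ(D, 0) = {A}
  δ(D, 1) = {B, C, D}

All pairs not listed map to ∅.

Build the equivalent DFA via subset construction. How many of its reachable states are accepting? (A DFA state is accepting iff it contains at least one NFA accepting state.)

5

Start state of the DFA: {A}.
{A} --0--> {C}  [new]
{A} --1--> {C, D}  [new]
{C} --0--> {A}  [seen]
{C} --1--> {B, C}  [new]
{C, D} --0--> {A}  [seen]
{C, D} --1--> {B, C, D}  [new]
{B, C} --0--> {A, B, C, D}  [new]
{B, C} --1--> {A, B, C}  [new]
{B, C, D} --0--> {A, B, C, D}  [seen]
{B, C, D} --1--> {A, B, C, D}  [seen]
{A, B, C, D} --0--> {A, B, C, D}  [seen]
{A, B, C, D} --1--> {A, B, C, D}  [seen]
{A, B, C} --0--> {A, B, C, D}  [seen]
{A, B, C} --1--> {A, B, C, D}  [seen]
Reachable DFA states: {A}, {C}, {C, D}, {B, C}, {B, C, D}, {A, B, C, D}, {A, B, C}.
Accepting DFA states (contain an NFA accepting state): {A}, {C, D}, {B, C, D}, {A, B, C, D}, {A, B, C}.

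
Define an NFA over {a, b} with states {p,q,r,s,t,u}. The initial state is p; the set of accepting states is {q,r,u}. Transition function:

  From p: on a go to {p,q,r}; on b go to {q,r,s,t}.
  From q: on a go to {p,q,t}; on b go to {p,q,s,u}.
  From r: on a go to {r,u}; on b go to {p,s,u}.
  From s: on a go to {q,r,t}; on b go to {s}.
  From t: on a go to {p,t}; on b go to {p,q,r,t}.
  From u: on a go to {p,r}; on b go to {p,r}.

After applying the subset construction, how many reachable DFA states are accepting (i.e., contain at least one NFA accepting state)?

4

Start state of the DFA: {p}.
{p} --a--> {p,q,r}  [new]
{p} --b--> {q,r,s,t}  [new]
{p,q,r} --a--> {p,q,r,t,u}  [new]
{p,q,r} --b--> {p,q,r,s,t,u}  [new]
{q,r,s,t} --a--> {p,q,r,t,u}  [seen]
{q,r,s,t} --b--> {p,q,r,s,t,u}  [seen]
{p,q,r,t,u} --a--> {p,q,r,t,u}  [seen]
{p,q,r,t,u} --b--> {p,q,r,s,t,u}  [seen]
{p,q,r,s,t,u} --a--> {p,q,r,t,u}  [seen]
{p,q,r,s,t,u} --b--> {p,q,r,s,t,u}  [seen]
Reachable DFA states: {p}, {p,q,r}, {q,r,s,t}, {p,q,r,t,u}, {p,q,r,s,t,u}.
Accepting DFA states (contain an NFA accepting state): {p,q,r}, {q,r,s,t}, {p,q,r,t,u}, {p,q,r,s,t,u}.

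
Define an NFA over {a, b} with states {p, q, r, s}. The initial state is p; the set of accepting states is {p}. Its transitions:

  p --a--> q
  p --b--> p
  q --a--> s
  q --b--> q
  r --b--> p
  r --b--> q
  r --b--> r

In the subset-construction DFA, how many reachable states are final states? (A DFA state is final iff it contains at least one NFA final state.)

1

Start state of the DFA: {p}.
{p} --a--> {q}  [new]
{p} --b--> {p}  [seen]
{q} --a--> {s}  [new]
{q} --b--> {q}  [seen]
{s} --a--> ∅  [new]
{s} --b--> ∅  [seen]
∅ --a--> ∅  [seen]
∅ --b--> ∅  [seen]
Reachable DFA states: {p}, {q}, {s}, ∅.
Accepting DFA states (contain an NFA accepting state): {p}.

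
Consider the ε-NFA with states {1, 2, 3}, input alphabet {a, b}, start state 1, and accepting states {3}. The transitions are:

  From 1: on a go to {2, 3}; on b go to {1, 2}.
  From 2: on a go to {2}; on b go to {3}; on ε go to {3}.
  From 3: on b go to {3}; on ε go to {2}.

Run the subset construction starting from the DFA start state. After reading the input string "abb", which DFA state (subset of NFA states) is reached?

{2, 3}

Start: {1}.
δ(1,a) = {2, 3}.
Union: {2, 3}.
After a: {2, 3}.
δ(2,b) = {3}; δ(3,b) = {3}.
Union: {3}.
ε-closure gives {2, 3}.
After b: {2, 3}.
δ(2,b) = {3}; δ(3,b) = {3}.
Union: {3}.
ε-closure gives {2, 3}.
After b: {2, 3}.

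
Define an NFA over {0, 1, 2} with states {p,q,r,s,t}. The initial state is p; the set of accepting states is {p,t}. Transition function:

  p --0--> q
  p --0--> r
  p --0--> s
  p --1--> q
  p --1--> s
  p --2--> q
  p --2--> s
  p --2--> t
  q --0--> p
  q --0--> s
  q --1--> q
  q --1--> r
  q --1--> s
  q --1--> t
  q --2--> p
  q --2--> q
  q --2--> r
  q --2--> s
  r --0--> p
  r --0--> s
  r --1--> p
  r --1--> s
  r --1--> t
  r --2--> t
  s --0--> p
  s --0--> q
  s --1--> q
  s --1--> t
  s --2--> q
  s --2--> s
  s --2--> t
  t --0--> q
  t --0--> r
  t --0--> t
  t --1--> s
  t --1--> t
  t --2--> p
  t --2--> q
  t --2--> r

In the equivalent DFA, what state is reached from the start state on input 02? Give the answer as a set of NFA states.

{p,q,r,s,t}

Start: {p}.
δ(p,0) = {q,r,s}.
Union: {q,r,s}.
After 0: {q,r,s}.
δ(q,2) = {p,q,r,s}; δ(r,2) = {t}; δ(s,2) = {q,s,t}.
Union: {p,q,r,s,t}.
After 2: {p,q,r,s,t}.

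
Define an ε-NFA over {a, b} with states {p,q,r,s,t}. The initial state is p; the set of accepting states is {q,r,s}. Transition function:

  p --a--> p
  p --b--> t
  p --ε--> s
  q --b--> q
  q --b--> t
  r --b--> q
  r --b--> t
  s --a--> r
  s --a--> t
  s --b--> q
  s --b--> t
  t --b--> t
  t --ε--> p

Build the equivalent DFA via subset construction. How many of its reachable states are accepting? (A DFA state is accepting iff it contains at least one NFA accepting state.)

Start state of the DFA: {p,s} (ε-closure of the NFA start).
{p,s} --a--> {p,r,s,t}  [new]
{p,s} --b--> {p,q,s,t}  [new]
{p,r,s,t} --a--> {p,r,s,t}  [seen]
{p,r,s,t} --b--> {p,q,s,t}  [seen]
{p,q,s,t} --a--> {p,r,s,t}  [seen]
{p,q,s,t} --b--> {p,q,s,t}  [seen]
Reachable DFA states: {p,s}, {p,r,s,t}, {p,q,s,t}.
Accepting DFA states (contain an NFA accepting state): {p,s}, {p,r,s,t}, {p,q,s,t}.

3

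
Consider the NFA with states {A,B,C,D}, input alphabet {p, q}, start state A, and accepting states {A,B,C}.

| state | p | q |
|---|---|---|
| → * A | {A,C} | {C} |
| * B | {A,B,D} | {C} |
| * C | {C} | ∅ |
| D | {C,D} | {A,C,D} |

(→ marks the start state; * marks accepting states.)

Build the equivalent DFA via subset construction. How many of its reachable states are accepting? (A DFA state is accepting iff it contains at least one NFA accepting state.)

Start state of the DFA: {A}.
{A} --p--> {A,C}  [new]
{A} --q--> {C}  [new]
{A,C} --p--> {A,C}  [seen]
{A,C} --q--> {C}  [seen]
{C} --p--> {C}  [seen]
{C} --q--> ∅  [new]
∅ --p--> ∅  [seen]
∅ --q--> ∅  [seen]
Reachable DFA states: {A}, {A,C}, {C}, ∅.
Accepting DFA states (contain an NFA accepting state): {A}, {A,C}, {C}.

3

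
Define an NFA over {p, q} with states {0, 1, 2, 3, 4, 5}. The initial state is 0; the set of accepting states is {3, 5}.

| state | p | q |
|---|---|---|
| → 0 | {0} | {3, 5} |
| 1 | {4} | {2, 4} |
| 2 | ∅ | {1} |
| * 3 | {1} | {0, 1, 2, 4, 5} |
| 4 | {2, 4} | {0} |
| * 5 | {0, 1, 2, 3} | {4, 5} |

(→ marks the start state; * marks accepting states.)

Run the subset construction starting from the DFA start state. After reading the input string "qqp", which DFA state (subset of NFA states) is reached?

{0, 1, 2, 3, 4}

Start: {0}.
δ(0,q) = {3, 5}.
Union: {3, 5}.
After q: {3, 5}.
δ(3,q) = {0, 1, 2, 4, 5}; δ(5,q) = {4, 5}.
Union: {0, 1, 2, 4, 5}.
After q: {0, 1, 2, 4, 5}.
δ(0,p) = {0}; δ(1,p) = {4}; δ(2,p) = ∅; δ(4,p) = {2, 4}; δ(5,p) = {0, 1, 2, 3}.
Union: {0, 1, 2, 3, 4}.
After p: {0, 1, 2, 3, 4}.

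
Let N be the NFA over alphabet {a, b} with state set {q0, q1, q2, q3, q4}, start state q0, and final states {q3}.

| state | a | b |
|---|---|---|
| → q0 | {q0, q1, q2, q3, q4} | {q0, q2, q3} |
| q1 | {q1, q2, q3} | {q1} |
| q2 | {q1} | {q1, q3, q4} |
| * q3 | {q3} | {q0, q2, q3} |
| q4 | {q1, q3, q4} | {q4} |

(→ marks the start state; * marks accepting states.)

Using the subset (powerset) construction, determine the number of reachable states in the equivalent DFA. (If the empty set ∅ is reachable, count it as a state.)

3

Start state of the DFA: {q0}.
{q0} --a--> {q0, q1, q2, q3, q4}  [new]
{q0} --b--> {q0, q2, q3}  [new]
{q0, q1, q2, q3, q4} --a--> {q0, q1, q2, q3, q4}  [seen]
{q0, q1, q2, q3, q4} --b--> {q0, q1, q2, q3, q4}  [seen]
{q0, q2, q3} --a--> {q0, q1, q2, q3, q4}  [seen]
{q0, q2, q3} --b--> {q0, q1, q2, q3, q4}  [seen]
Reachable DFA states: {q0}, {q0, q1, q2, q3, q4}, {q0, q2, q3}.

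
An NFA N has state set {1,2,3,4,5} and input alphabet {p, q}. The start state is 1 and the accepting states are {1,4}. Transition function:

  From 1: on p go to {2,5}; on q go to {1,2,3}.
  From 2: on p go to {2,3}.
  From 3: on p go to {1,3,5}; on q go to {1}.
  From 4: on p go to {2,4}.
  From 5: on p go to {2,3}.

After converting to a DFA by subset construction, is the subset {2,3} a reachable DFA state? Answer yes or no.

yes

Start state of the DFA: {1}.
{1} --p--> {2,5}  [new]
{1} --q--> {1,2,3}  [new]
{2,5} --p--> {2,3}  [new]
{2,5} --q--> ∅  [new]
{1,2,3} --p--> {1,2,3,5}  [new]
{1,2,3} --q--> {1,2,3}  [seen]
{2,3} --p--> {1,2,3,5}  [seen]
{2,3} --q--> {1}  [seen]
∅ --p--> ∅  [seen]
∅ --q--> ∅  [seen]
{1,2,3,5} --p--> {1,2,3,5}  [seen]
{1,2,3,5} --q--> {1,2,3}  [seen]
Reachable DFA states: {1}, {2,5}, {1,2,3}, {2,3}, ∅, {1,2,3,5}.
{2,3} is among them.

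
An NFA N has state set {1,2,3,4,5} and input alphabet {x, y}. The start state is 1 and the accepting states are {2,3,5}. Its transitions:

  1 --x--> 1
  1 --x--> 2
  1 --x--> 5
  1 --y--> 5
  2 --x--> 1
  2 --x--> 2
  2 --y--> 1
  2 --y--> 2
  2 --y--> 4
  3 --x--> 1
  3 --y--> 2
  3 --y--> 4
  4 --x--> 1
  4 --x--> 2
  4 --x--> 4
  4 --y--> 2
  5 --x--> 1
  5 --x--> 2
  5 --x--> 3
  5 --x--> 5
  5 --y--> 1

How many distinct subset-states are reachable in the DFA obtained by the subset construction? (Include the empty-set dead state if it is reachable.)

6

Start state of the DFA: {1}.
{1} --x--> {1,2,5}  [new]
{1} --y--> {5}  [new]
{1,2,5} --x--> {1,2,3,5}  [new]
{1,2,5} --y--> {1,2,4,5}  [new]
{5} --x--> {1,2,3,5}  [seen]
{5} --y--> {1}  [seen]
{1,2,3,5} --x--> {1,2,3,5}  [seen]
{1,2,3,5} --y--> {1,2,4,5}  [seen]
{1,2,4,5} --x--> {1,2,3,4,5}  [new]
{1,2,4,5} --y--> {1,2,4,5}  [seen]
{1,2,3,4,5} --x--> {1,2,3,4,5}  [seen]
{1,2,3,4,5} --y--> {1,2,4,5}  [seen]
Reachable DFA states: {1}, {1,2,5}, {5}, {1,2,3,5}, {1,2,4,5}, {1,2,3,4,5}.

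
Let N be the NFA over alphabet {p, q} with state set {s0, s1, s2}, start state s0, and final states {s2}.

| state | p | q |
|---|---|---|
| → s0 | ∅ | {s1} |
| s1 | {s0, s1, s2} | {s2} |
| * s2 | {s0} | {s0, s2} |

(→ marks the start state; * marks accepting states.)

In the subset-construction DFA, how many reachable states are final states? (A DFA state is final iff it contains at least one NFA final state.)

3

Start state of the DFA: {s0}.
{s0} --p--> ∅  [new]
{s0} --q--> {s1}  [new]
∅ --p--> ∅  [seen]
∅ --q--> ∅  [seen]
{s1} --p--> {s0, s1, s2}  [new]
{s1} --q--> {s2}  [new]
{s0, s1, s2} --p--> {s0, s1, s2}  [seen]
{s0, s1, s2} --q--> {s0, s1, s2}  [seen]
{s2} --p--> {s0}  [seen]
{s2} --q--> {s0, s2}  [new]
{s0, s2} --p--> {s0}  [seen]
{s0, s2} --q--> {s0, s1, s2}  [seen]
Reachable DFA states: {s0}, ∅, {s1}, {s0, s1, s2}, {s2}, {s0, s2}.
Accepting DFA states (contain an NFA accepting state): {s0, s1, s2}, {s2}, {s0, s2}.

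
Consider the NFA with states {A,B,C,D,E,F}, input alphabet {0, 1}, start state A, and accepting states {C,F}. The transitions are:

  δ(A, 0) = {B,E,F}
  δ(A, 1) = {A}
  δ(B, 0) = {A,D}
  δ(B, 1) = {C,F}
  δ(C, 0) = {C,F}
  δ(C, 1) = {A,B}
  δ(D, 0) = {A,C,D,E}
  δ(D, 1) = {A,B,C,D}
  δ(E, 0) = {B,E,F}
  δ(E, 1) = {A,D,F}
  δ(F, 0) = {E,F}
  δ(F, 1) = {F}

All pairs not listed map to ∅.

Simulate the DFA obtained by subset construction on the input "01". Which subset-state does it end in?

Start: {A}.
δ(A,0) = {B,E,F}.
Union: {B,E,F}.
After 0: {B,E,F}.
δ(B,1) = {C,F}; δ(E,1) = {A,D,F}; δ(F,1) = {F}.
Union: {A,C,D,F}.
After 1: {A,C,D,F}.

{A,C,D,F}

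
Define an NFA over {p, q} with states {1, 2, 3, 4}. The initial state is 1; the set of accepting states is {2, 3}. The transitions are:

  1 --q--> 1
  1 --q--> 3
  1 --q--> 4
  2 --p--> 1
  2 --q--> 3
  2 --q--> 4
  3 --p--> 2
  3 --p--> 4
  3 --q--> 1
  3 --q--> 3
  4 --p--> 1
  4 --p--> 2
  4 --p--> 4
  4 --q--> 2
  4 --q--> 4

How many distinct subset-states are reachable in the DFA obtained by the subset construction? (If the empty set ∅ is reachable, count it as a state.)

Start state of the DFA: {1}.
{1} --p--> ∅  [new]
{1} --q--> {1, 3, 4}  [new]
∅ --p--> ∅  [seen]
∅ --q--> ∅  [seen]
{1, 3, 4} --p--> {1, 2, 4}  [new]
{1, 3, 4} --q--> {1, 2, 3, 4}  [new]
{1, 2, 4} --p--> {1, 2, 4}  [seen]
{1, 2, 4} --q--> {1, 2, 3, 4}  [seen]
{1, 2, 3, 4} --p--> {1, 2, 4}  [seen]
{1, 2, 3, 4} --q--> {1, 2, 3, 4}  [seen]
Reachable DFA states: {1}, ∅, {1, 3, 4}, {1, 2, 4}, {1, 2, 3, 4}.

5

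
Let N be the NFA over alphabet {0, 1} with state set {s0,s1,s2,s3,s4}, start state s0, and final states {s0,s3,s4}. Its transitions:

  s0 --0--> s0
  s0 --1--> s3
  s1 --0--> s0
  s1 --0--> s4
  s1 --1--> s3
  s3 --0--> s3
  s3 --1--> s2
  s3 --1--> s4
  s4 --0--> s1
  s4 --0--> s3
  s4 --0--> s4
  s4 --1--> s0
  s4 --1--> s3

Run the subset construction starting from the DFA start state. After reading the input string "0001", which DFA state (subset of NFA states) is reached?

Start: {s0}.
δ(s0,0) = {s0}.
Union: {s0}.
After 0: {s0}.
δ(s0,0) = {s0}.
Union: {s0}.
After 0: {s0}.
δ(s0,0) = {s0}.
Union: {s0}.
After 0: {s0}.
δ(s0,1) = {s3}.
Union: {s3}.
After 1: {s3}.

{s3}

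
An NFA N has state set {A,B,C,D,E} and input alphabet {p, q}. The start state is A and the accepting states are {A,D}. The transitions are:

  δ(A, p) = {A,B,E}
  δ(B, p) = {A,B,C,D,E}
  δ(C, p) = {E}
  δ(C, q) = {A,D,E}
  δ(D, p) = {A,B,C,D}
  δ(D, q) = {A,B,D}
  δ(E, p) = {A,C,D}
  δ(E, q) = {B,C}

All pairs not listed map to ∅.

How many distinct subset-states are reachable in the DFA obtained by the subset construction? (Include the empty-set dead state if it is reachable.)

8

Start state of the DFA: {A}.
{A} --p--> {A,B,E}  [new]
{A} --q--> ∅  [new]
{A,B,E} --p--> {A,B,C,D,E}  [new]
{A,B,E} --q--> {B,C}  [new]
∅ --p--> ∅  [seen]
∅ --q--> ∅  [seen]
{A,B,C,D,E} --p--> {A,B,C,D,E}  [seen]
{A,B,C,D,E} --q--> {A,B,C,D,E}  [seen]
{B,C} --p--> {A,B,C,D,E}  [seen]
{B,C} --q--> {A,D,E}  [new]
{A,D,E} --p--> {A,B,C,D,E}  [seen]
{A,D,E} --q--> {A,B,C,D}  [new]
{A,B,C,D} --p--> {A,B,C,D,E}  [seen]
{A,B,C,D} --q--> {A,B,D,E}  [new]
{A,B,D,E} --p--> {A,B,C,D,E}  [seen]
{A,B,D,E} --q--> {A,B,C,D}  [seen]
Reachable DFA states: {A}, {A,B,E}, ∅, {A,B,C,D,E}, {B,C}, {A,D,E}, {A,B,C,D}, {A,B,D,E}.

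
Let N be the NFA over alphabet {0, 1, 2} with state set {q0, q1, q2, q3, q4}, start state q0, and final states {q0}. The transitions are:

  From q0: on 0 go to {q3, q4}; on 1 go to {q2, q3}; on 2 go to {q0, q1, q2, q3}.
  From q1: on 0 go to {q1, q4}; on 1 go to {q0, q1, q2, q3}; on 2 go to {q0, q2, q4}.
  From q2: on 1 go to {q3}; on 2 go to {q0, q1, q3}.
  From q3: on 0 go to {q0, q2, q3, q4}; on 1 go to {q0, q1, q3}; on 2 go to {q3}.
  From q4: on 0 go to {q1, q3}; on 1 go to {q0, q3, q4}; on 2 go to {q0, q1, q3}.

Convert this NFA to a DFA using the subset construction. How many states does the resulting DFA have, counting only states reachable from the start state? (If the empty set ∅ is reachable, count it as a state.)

8

Start state of the DFA: {q0}.
{q0} --0--> {q3, q4}  [new]
{q0} --1--> {q2, q3}  [new]
{q0} --2--> {q0, q1, q2, q3}  [new]
{q3, q4} --0--> {q0, q1, q2, q3, q4}  [new]
{q3, q4} --1--> {q0, q1, q3, q4}  [new]
{q3, q4} --2--> {q0, q1, q3}  [new]
{q2, q3} --0--> {q0, q2, q3, q4}  [new]
{q2, q3} --1--> {q0, q1, q3}  [seen]
{q2, q3} --2--> {q0, q1, q3}  [seen]
{q0, q1, q2, q3} --0--> {q0, q1, q2, q3, q4}  [seen]
{q0, q1, q2, q3} --1--> {q0, q1, q2, q3}  [seen]
{q0, q1, q2, q3} --2--> {q0, q1, q2, q3, q4}  [seen]
{q0, q1, q2, q3, q4} --0--> {q0, q1, q2, q3, q4}  [seen]
{q0, q1, q2, q3, q4} --1--> {q0, q1, q2, q3, q4}  [seen]
{q0, q1, q2, q3, q4} --2--> {q0, q1, q2, q3, q4}  [seen]
{q0, q1, q3, q4} --0--> {q0, q1, q2, q3, q4}  [seen]
{q0, q1, q3, q4} --1--> {q0, q1, q2, q3, q4}  [seen]
{q0, q1, q3, q4} --2--> {q0, q1, q2, q3, q4}  [seen]
{q0, q1, q3} --0--> {q0, q1, q2, q3, q4}  [seen]
{q0, q1, q3} --1--> {q0, q1, q2, q3}  [seen]
{q0, q1, q3} --2--> {q0, q1, q2, q3, q4}  [seen]
{q0, q2, q3, q4} --0--> {q0, q1, q2, q3, q4}  [seen]
{q0, q2, q3, q4} --1--> {q0, q1, q2, q3, q4}  [seen]
{q0, q2, q3, q4} --2--> {q0, q1, q2, q3}  [seen]
Reachable DFA states: {q0}, {q3, q4}, {q2, q3}, {q0, q1, q2, q3}, {q0, q1, q2, q3, q4}, {q0, q1, q3, q4}, {q0, q1, q3}, {q0, q2, q3, q4}.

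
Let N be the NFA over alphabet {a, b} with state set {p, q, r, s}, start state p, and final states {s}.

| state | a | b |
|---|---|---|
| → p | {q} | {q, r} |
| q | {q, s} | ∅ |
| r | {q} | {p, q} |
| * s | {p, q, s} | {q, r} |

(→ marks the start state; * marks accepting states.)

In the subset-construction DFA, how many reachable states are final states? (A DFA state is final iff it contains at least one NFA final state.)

2

Start state of the DFA: {p}.
{p} --a--> {q}  [new]
{p} --b--> {q, r}  [new]
{q} --a--> {q, s}  [new]
{q} --b--> ∅  [new]
{q, r} --a--> {q, s}  [seen]
{q, r} --b--> {p, q}  [new]
{q, s} --a--> {p, q, s}  [new]
{q, s} --b--> {q, r}  [seen]
∅ --a--> ∅  [seen]
∅ --b--> ∅  [seen]
{p, q} --a--> {q, s}  [seen]
{p, q} --b--> {q, r}  [seen]
{p, q, s} --a--> {p, q, s}  [seen]
{p, q, s} --b--> {q, r}  [seen]
Reachable DFA states: {p}, {q}, {q, r}, {q, s}, ∅, {p, q}, {p, q, s}.
Accepting DFA states (contain an NFA accepting state): {q, s}, {p, q, s}.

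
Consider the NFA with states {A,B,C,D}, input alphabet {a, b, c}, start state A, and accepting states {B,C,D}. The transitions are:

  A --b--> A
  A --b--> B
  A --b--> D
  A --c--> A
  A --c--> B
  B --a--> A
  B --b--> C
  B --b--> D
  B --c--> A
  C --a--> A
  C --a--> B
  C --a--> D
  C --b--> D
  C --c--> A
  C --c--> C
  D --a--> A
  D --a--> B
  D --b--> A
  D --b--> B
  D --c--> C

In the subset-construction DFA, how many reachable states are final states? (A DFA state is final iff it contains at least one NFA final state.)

Start state of the DFA: {A}.
{A} --a--> ∅  [new]
{A} --b--> {A,B,D}  [new]
{A} --c--> {A,B}  [new]
∅ --a--> ∅  [seen]
∅ --b--> ∅  [seen]
∅ --c--> ∅  [seen]
{A,B,D} --a--> {A,B}  [seen]
{A,B,D} --b--> {A,B,C,D}  [new]
{A,B,D} --c--> {A,B,C}  [new]
{A,B} --a--> {A}  [seen]
{A,B} --b--> {A,B,C,D}  [seen]
{A,B} --c--> {A,B}  [seen]
{A,B,C,D} --a--> {A,B,D}  [seen]
{A,B,C,D} --b--> {A,B,C,D}  [seen]
{A,B,C,D} --c--> {A,B,C}  [seen]
{A,B,C} --a--> {A,B,D}  [seen]
{A,B,C} --b--> {A,B,C,D}  [seen]
{A,B,C} --c--> {A,B,C}  [seen]
Reachable DFA states: {A}, ∅, {A,B,D}, {A,B}, {A,B,C,D}, {A,B,C}.
Accepting DFA states (contain an NFA accepting state): {A,B,D}, {A,B}, {A,B,C,D}, {A,B,C}.

4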